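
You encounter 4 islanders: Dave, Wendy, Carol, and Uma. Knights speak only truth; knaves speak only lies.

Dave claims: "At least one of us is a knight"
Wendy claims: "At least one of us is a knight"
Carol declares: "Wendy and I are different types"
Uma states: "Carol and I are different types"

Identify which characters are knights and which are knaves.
Dave is a knave.
Wendy is a knave.
Carol is a knave.
Uma is a knave.

Verification:
- Dave (knave) says "At least one of us is a knight" - this is FALSE (a lie) because no one is a knight.
- Wendy (knave) says "At least one of us is a knight" - this is FALSE (a lie) because no one is a knight.
- Carol (knave) says "Wendy and I are different types" - this is FALSE (a lie) because Carol is a knave and Wendy is a knave.
- Uma (knave) says "Carol and I are different types" - this is FALSE (a lie) because Uma is a knave and Carol is a knave.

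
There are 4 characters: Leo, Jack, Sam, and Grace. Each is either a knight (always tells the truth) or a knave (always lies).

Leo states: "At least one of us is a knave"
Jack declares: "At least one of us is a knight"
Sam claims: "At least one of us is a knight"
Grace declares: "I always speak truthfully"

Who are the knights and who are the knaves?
Leo is a knight.
Jack is a knight.
Sam is a knight.
Grace is a knave.

Verification:
- Leo (knight) says "At least one of us is a knave" - this is TRUE because Grace is a knave.
- Jack (knight) says "At least one of us is a knight" - this is TRUE because Leo, Jack, and Sam are knights.
- Sam (knight) says "At least one of us is a knight" - this is TRUE because Leo, Jack, and Sam are knights.
- Grace (knave) says "I always speak truthfully" - this is FALSE (a lie) because Grace is a knave.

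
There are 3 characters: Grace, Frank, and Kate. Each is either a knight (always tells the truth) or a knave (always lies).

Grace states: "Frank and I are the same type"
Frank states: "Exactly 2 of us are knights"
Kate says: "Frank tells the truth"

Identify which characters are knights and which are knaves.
Grace is a knave.
Frank is a knight.
Kate is a knight.

Verification:
- Grace (knave) says "Frank and I are the same type" - this is FALSE (a lie) because Grace is a knave and Frank is a knight.
- Frank (knight) says "Exactly 2 of us are knights" - this is TRUE because there are 2 knights.
- Kate (knight) says "Frank tells the truth" - this is TRUE because Frank is a knight.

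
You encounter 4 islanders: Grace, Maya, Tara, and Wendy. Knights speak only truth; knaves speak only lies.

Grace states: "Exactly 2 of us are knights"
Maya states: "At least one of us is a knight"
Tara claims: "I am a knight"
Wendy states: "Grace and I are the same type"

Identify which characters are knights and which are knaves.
Grace is a knight.
Maya is a knight.
Tara is a knave.
Wendy is a knave.

Verification:
- Grace (knight) says "Exactly 2 of us are knights" - this is TRUE because there are 2 knights.
- Maya (knight) says "At least one of us is a knight" - this is TRUE because Grace and Maya are knights.
- Tara (knave) says "I am a knight" - this is FALSE (a lie) because Tara is a knave.
- Wendy (knave) says "Grace and I are the same type" - this is FALSE (a lie) because Wendy is a knave and Grace is a knight.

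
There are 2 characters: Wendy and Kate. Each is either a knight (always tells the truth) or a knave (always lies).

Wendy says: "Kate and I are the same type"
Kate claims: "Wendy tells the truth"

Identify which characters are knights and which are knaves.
Wendy is a knight.
Kate is a knight.

Verification:
- Wendy (knight) says "Kate and I are the same type" - this is TRUE because Wendy is a knight and Kate is a knight.
- Kate (knight) says "Wendy tells the truth" - this is TRUE because Wendy is a knight.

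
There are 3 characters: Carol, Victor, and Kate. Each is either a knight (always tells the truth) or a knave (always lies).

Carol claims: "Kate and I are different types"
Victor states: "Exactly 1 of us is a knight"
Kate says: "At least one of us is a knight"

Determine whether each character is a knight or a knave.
Carol is a knave.
Victor is a knave.
Kate is a knave.

Verification:
- Carol (knave) says "Kate and I are different types" - this is FALSE (a lie) because Carol is a knave and Kate is a knave.
- Victor (knave) says "Exactly 1 of us is a knight" - this is FALSE (a lie) because there are 0 knights.
- Kate (knave) says "At least one of us is a knight" - this is FALSE (a lie) because no one is a knight.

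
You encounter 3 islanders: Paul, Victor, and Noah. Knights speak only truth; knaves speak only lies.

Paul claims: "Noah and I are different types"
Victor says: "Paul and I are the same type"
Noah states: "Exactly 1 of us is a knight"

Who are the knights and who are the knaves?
Paul is a knight.
Victor is a knight.
Noah is a knave.

Verification:
- Paul (knight) says "Noah and I are different types" - this is TRUE because Paul is a knight and Noah is a knave.
- Victor (knight) says "Paul and I are the same type" - this is TRUE because Victor is a knight and Paul is a knight.
- Noah (knave) says "Exactly 1 of us is a knight" - this is FALSE (a lie) because there are 2 knights.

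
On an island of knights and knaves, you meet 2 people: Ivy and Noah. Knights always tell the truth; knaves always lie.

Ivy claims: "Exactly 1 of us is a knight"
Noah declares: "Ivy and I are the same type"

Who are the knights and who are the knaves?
Ivy is a knight.
Noah is a knave.

Verification:
- Ivy (knight) says "Exactly 1 of us is a knight" - this is TRUE because there are 1 knights.
- Noah (knave) says "Ivy and I are the same type" - this is FALSE (a lie) because Noah is a knave and Ivy is a knight.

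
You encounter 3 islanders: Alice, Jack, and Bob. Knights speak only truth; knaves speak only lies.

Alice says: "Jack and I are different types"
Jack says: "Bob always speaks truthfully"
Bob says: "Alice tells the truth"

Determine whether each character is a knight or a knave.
Alice is a knave.
Jack is a knave.
Bob is a knave.

Verification:
- Alice (knave) says "Jack and I are different types" - this is FALSE (a lie) because Alice is a knave and Jack is a knave.
- Jack (knave) says "Bob always speaks truthfully" - this is FALSE (a lie) because Bob is a knave.
- Bob (knave) says "Alice tells the truth" - this is FALSE (a lie) because Alice is a knave.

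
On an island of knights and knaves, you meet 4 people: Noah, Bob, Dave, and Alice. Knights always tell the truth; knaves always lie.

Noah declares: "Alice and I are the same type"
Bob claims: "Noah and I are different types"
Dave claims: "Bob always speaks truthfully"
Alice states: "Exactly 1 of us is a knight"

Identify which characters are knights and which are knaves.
Noah is a knave.
Bob is a knave.
Dave is a knave.
Alice is a knight.

Verification:
- Noah (knave) says "Alice and I are the same type" - this is FALSE (a lie) because Noah is a knave and Alice is a knight.
- Bob (knave) says "Noah and I are different types" - this is FALSE (a lie) because Bob is a knave and Noah is a knave.
- Dave (knave) says "Bob always speaks truthfully" - this is FALSE (a lie) because Bob is a knave.
- Alice (knight) says "Exactly 1 of us is a knight" - this is TRUE because there are 1 knights.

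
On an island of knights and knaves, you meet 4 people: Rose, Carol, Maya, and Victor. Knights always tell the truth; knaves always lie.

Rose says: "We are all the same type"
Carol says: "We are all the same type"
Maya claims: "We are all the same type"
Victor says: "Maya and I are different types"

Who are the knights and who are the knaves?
Rose is a knave.
Carol is a knave.
Maya is a knave.
Victor is a knight.

Verification:
- Rose (knave) says "We are all the same type" - this is FALSE (a lie) because Victor is a knight and Rose, Carol, and Maya are knaves.
- Carol (knave) says "We are all the same type" - this is FALSE (a lie) because Victor is a knight and Rose, Carol, and Maya are knaves.
- Maya (knave) says "We are all the same type" - this is FALSE (a lie) because Victor is a knight and Rose, Carol, and Maya are knaves.
- Victor (knight) says "Maya and I are different types" - this is TRUE because Victor is a knight and Maya is a knave.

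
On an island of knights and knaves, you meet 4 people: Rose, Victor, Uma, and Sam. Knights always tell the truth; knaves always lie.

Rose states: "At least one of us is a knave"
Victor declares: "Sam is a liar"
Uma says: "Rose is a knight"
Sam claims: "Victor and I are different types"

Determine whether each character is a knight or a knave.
Rose is a knight.
Victor is a knave.
Uma is a knight.
Sam is a knight.

Verification:
- Rose (knight) says "At least one of us is a knave" - this is TRUE because Victor is a knave.
- Victor (knave) says "Sam is a liar" - this is FALSE (a lie) because Sam is a knight.
- Uma (knight) says "Rose is a knight" - this is TRUE because Rose is a knight.
- Sam (knight) says "Victor and I are different types" - this is TRUE because Sam is a knight and Victor is a knave.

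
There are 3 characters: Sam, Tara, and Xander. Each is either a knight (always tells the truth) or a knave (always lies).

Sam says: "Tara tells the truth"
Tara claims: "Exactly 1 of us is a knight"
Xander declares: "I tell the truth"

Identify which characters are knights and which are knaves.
Sam is a knave.
Tara is a knave.
Xander is a knave.

Verification:
- Sam (knave) says "Tara tells the truth" - this is FALSE (a lie) because Tara is a knave.
- Tara (knave) says "Exactly 1 of us is a knight" - this is FALSE (a lie) because there are 0 knights.
- Xander (knave) says "I tell the truth" - this is FALSE (a lie) because Xander is a knave.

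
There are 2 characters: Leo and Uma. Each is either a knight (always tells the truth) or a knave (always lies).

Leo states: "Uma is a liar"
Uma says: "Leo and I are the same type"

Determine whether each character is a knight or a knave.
Leo is a knight.
Uma is a knave.

Verification:
- Leo (knight) says "Uma is a liar" - this is TRUE because Uma is a knave.
- Uma (knave) says "Leo and I are the same type" - this is FALSE (a lie) because Uma is a knave and Leo is a knight.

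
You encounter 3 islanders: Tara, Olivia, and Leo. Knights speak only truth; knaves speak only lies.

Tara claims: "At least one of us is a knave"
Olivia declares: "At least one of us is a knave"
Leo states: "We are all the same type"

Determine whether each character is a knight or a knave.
Tara is a knight.
Olivia is a knight.
Leo is a knave.

Verification:
- Tara (knight) says "At least one of us is a knave" - this is TRUE because Leo is a knave.
- Olivia (knight) says "At least one of us is a knave" - this is TRUE because Leo is a knave.
- Leo (knave) says "We are all the same type" - this is FALSE (a lie) because Tara and Olivia are knights and Leo is a knave.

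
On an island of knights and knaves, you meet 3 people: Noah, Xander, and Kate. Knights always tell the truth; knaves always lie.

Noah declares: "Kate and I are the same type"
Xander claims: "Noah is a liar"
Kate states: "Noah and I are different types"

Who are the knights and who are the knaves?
Noah is a knave.
Xander is a knight.
Kate is a knight.

Verification:
- Noah (knave) says "Kate and I are the same type" - this is FALSE (a lie) because Noah is a knave and Kate is a knight.
- Xander (knight) says "Noah is a liar" - this is TRUE because Noah is a knave.
- Kate (knight) says "Noah and I are different types" - this is TRUE because Kate is a knight and Noah is a knave.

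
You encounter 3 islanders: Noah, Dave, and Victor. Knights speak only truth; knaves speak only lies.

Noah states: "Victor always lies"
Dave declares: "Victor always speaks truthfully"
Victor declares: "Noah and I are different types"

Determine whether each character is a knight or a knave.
Noah is a knave.
Dave is a knight.
Victor is a knight.

Verification:
- Noah (knave) says "Victor always lies" - this is FALSE (a lie) because Victor is a knight.
- Dave (knight) says "Victor always speaks truthfully" - this is TRUE because Victor is a knight.
- Victor (knight) says "Noah and I are different types" - this is TRUE because Victor is a knight and Noah is a knave.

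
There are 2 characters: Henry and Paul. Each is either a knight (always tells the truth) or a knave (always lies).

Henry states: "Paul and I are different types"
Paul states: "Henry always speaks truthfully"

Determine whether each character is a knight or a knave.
Henry is a knave.
Paul is a knave.

Verification:
- Henry (knave) says "Paul and I are different types" - this is FALSE (a lie) because Henry is a knave and Paul is a knave.
- Paul (knave) says "Henry always speaks truthfully" - this is FALSE (a lie) because Henry is a knave.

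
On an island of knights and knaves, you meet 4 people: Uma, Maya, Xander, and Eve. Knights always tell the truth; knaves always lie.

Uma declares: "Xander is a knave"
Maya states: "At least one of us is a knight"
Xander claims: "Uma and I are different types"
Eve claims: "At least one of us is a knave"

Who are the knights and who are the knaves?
Uma is a knave.
Maya is a knight.
Xander is a knight.
Eve is a knight.

Verification:
- Uma (knave) says "Xander is a knave" - this is FALSE (a lie) because Xander is a knight.
- Maya (knight) says "At least one of us is a knight" - this is TRUE because Maya, Xander, and Eve are knights.
- Xander (knight) says "Uma and I are different types" - this is TRUE because Xander is a knight and Uma is a knave.
- Eve (knight) says "At least one of us is a knave" - this is TRUE because Uma is a knave.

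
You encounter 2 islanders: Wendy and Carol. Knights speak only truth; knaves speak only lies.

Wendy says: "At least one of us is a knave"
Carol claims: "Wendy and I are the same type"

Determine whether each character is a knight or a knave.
Wendy is a knight.
Carol is a knave.

Verification:
- Wendy (knight) says "At least one of us is a knave" - this is TRUE because Carol is a knave.
- Carol (knave) says "Wendy and I are the same type" - this is FALSE (a lie) because Carol is a knave and Wendy is a knight.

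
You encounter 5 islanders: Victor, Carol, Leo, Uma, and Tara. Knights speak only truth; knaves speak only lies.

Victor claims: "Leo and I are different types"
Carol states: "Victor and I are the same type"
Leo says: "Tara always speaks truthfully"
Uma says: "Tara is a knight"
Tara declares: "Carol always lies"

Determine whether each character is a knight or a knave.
Victor is a knight.
Carol is a knight.
Leo is a knave.
Uma is a knave.
Tara is a knave.

Verification:
- Victor (knight) says "Leo and I are different types" - this is TRUE because Victor is a knight and Leo is a knave.
- Carol (knight) says "Victor and I are the same type" - this is TRUE because Carol is a knight and Victor is a knight.
- Leo (knave) says "Tara always speaks truthfully" - this is FALSE (a lie) because Tara is a knave.
- Uma (knave) says "Tara is a knight" - this is FALSE (a lie) because Tara is a knave.
- Tara (knave) says "Carol always lies" - this is FALSE (a lie) because Carol is a knight.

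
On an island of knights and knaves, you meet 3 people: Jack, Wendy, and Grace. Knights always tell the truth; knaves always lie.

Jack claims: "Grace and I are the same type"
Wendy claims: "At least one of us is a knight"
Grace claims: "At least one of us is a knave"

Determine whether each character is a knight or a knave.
Jack is a knave.
Wendy is a knight.
Grace is a knight.

Verification:
- Jack (knave) says "Grace and I are the same type" - this is FALSE (a lie) because Jack is a knave and Grace is a knight.
- Wendy (knight) says "At least one of us is a knight" - this is TRUE because Wendy and Grace are knights.
- Grace (knight) says "At least one of us is a knave" - this is TRUE because Jack is a knave.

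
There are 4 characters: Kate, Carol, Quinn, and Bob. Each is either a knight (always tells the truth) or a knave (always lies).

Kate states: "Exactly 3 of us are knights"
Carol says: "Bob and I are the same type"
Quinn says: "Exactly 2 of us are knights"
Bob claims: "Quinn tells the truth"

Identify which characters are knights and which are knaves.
Kate is a knave.
Carol is a knave.
Quinn is a knight.
Bob is a knight.

Verification:
- Kate (knave) says "Exactly 3 of us are knights" - this is FALSE (a lie) because there are 2 knights.
- Carol (knave) says "Bob and I are the same type" - this is FALSE (a lie) because Carol is a knave and Bob is a knight.
- Quinn (knight) says "Exactly 2 of us are knights" - this is TRUE because there are 2 knights.
- Bob (knight) says "Quinn tells the truth" - this is TRUE because Quinn is a knight.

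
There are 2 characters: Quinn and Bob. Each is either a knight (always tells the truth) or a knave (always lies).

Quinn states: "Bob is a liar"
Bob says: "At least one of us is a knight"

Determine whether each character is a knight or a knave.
Quinn is a knave.
Bob is a knight.

Verification:
- Quinn (knave) says "Bob is a liar" - this is FALSE (a lie) because Bob is a knight.
- Bob (knight) says "At least one of us is a knight" - this is TRUE because Bob is a knight.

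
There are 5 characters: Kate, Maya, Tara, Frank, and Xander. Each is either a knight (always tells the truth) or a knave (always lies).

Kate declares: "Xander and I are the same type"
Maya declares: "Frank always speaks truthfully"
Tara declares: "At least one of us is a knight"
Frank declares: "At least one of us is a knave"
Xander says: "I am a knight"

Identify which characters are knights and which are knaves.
Kate is a knave.
Maya is a knight.
Tara is a knight.
Frank is a knight.
Xander is a knight.

Verification:
- Kate (knave) says "Xander and I are the same type" - this is FALSE (a lie) because Kate is a knave and Xander is a knight.
- Maya (knight) says "Frank always speaks truthfully" - this is TRUE because Frank is a knight.
- Tara (knight) says "At least one of us is a knight" - this is TRUE because Maya, Tara, Frank, and Xander are knights.
- Frank (knight) says "At least one of us is a knave" - this is TRUE because Kate is a knave.
- Xander (knight) says "I am a knight" - this is TRUE because Xander is a knight.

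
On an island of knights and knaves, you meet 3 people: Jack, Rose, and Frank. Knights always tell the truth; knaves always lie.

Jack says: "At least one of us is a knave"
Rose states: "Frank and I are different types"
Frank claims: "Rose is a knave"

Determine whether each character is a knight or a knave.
Jack is a knight.
Rose is a knight.
Frank is a knave.

Verification:
- Jack (knight) says "At least one of us is a knave" - this is TRUE because Frank is a knave.
- Rose (knight) says "Frank and I are different types" - this is TRUE because Rose is a knight and Frank is a knave.
- Frank (knave) says "Rose is a knave" - this is FALSE (a lie) because Rose is a knight.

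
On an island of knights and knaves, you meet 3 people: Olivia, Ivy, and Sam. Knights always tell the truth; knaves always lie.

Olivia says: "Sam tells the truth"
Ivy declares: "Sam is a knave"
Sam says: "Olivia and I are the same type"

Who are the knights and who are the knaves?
Olivia is a knight.
Ivy is a knave.
Sam is a knight.

Verification:
- Olivia (knight) says "Sam tells the truth" - this is TRUE because Sam is a knight.
- Ivy (knave) says "Sam is a knave" - this is FALSE (a lie) because Sam is a knight.
- Sam (knight) says "Olivia and I are the same type" - this is TRUE because Sam is a knight and Olivia is a knight.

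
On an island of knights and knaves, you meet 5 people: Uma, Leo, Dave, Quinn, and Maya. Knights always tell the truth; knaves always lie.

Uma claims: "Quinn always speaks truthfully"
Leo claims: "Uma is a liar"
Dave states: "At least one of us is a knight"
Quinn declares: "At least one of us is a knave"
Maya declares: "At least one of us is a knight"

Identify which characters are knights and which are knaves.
Uma is a knight.
Leo is a knave.
Dave is a knight.
Quinn is a knight.
Maya is a knight.

Verification:
- Uma (knight) says "Quinn always speaks truthfully" - this is TRUE because Quinn is a knight.
- Leo (knave) says "Uma is a liar" - this is FALSE (a lie) because Uma is a knight.
- Dave (knight) says "At least one of us is a knight" - this is TRUE because Uma, Dave, Quinn, and Maya are knights.
- Quinn (knight) says "At least one of us is a knave" - this is TRUE because Leo is a knave.
- Maya (knight) says "At least one of us is a knight" - this is TRUE because Uma, Dave, Quinn, and Maya are knights.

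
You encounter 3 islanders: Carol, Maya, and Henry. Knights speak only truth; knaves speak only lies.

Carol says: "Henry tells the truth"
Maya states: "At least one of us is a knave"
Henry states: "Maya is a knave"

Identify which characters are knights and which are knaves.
Carol is a knave.
Maya is a knight.
Henry is a knave.

Verification:
- Carol (knave) says "Henry tells the truth" - this is FALSE (a lie) because Henry is a knave.
- Maya (knight) says "At least one of us is a knave" - this is TRUE because Carol and Henry are knaves.
- Henry (knave) says "Maya is a knave" - this is FALSE (a lie) because Maya is a knight.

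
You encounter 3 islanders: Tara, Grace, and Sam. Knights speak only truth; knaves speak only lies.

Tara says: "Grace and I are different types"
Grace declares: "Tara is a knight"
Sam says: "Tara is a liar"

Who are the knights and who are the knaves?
Tara is a knave.
Grace is a knave.
Sam is a knight.

Verification:
- Tara (knave) says "Grace and I are different types" - this is FALSE (a lie) because Tara is a knave and Grace is a knave.
- Grace (knave) says "Tara is a knight" - this is FALSE (a lie) because Tara is a knave.
- Sam (knight) says "Tara is a liar" - this is TRUE because Tara is a knave.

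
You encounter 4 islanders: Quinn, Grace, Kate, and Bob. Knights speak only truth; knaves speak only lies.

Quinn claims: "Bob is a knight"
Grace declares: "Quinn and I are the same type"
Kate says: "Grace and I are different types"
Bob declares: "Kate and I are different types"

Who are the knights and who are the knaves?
Quinn is a knight.
Grace is a knave.
Kate is a knave.
Bob is a knight.

Verification:
- Quinn (knight) says "Bob is a knight" - this is TRUE because Bob is a knight.
- Grace (knave) says "Quinn and I are the same type" - this is FALSE (a lie) because Grace is a knave and Quinn is a knight.
- Kate (knave) says "Grace and I are different types" - this is FALSE (a lie) because Kate is a knave and Grace is a knave.
- Bob (knight) says "Kate and I are different types" - this is TRUE because Bob is a knight and Kate is a knave.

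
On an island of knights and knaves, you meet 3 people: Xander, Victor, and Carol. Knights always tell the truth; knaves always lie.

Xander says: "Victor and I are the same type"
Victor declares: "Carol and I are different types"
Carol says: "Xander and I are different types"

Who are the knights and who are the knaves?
Xander is a knave.
Victor is a knight.
Carol is a knave.

Verification:
- Xander (knave) says "Victor and I are the same type" - this is FALSE (a lie) because Xander is a knave and Victor is a knight.
- Victor (knight) says "Carol and I are different types" - this is TRUE because Victor is a knight and Carol is a knave.
- Carol (knave) says "Xander and I are different types" - this is FALSE (a lie) because Carol is a knave and Xander is a knave.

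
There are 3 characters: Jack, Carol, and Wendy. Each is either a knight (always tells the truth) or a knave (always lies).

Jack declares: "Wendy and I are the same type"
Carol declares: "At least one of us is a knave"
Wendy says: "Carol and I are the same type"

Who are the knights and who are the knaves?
Jack is a knave.
Carol is a knight.
Wendy is a knight.

Verification:
- Jack (knave) says "Wendy and I are the same type" - this is FALSE (a lie) because Jack is a knave and Wendy is a knight.
- Carol (knight) says "At least one of us is a knave" - this is TRUE because Jack is a knave.
- Wendy (knight) says "Carol and I are the same type" - this is TRUE because Wendy is a knight and Carol is a knight.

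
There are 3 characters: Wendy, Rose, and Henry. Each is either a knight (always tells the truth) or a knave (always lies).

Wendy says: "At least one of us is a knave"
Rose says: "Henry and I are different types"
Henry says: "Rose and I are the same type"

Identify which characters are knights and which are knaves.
Wendy is a knight.
Rose is a knight.
Henry is a knave.

Verification:
- Wendy (knight) says "At least one of us is a knave" - this is TRUE because Henry is a knave.
- Rose (knight) says "Henry and I are different types" - this is TRUE because Rose is a knight and Henry is a knave.
- Henry (knave) says "Rose and I are the same type" - this is FALSE (a lie) because Henry is a knave and Rose is a knight.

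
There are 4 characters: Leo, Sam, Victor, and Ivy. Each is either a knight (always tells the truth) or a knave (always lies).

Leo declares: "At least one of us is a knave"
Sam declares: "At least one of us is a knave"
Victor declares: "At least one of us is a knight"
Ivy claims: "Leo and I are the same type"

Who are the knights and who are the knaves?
Leo is a knight.
Sam is a knight.
Victor is a knight.
Ivy is a knave.

Verification:
- Leo (knight) says "At least one of us is a knave" - this is TRUE because Ivy is a knave.
- Sam (knight) says "At least one of us is a knave" - this is TRUE because Ivy is a knave.
- Victor (knight) says "At least one of us is a knight" - this is TRUE because Leo, Sam, and Victor are knights.
- Ivy (knave) says "Leo and I are the same type" - this is FALSE (a lie) because Ivy is a knave and Leo is a knight.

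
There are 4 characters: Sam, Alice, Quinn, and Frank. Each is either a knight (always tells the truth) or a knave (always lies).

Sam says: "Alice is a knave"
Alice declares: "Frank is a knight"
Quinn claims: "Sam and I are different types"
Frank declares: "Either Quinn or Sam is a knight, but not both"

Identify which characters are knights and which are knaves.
Sam is a knave.
Alice is a knight.
Quinn is a knight.
Frank is a knight.

Verification:
- Sam (knave) says "Alice is a knave" - this is FALSE (a lie) because Alice is a knight.
- Alice (knight) says "Frank is a knight" - this is TRUE because Frank is a knight.
- Quinn (knight) says "Sam and I are different types" - this is TRUE because Quinn is a knight and Sam is a knave.
- Frank (knight) says "Either Quinn or Sam is a knight, but not both" - this is TRUE because Quinn is a knight and Sam is a knave.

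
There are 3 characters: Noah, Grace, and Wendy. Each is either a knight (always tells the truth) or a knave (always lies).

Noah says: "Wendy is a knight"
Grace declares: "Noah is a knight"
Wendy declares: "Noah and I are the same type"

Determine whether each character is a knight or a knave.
Noah is a knight.
Grace is a knight.
Wendy is a knight.

Verification:
- Noah (knight) says "Wendy is a knight" - this is TRUE because Wendy is a knight.
- Grace (knight) says "Noah is a knight" - this is TRUE because Noah is a knight.
- Wendy (knight) says "Noah and I are the same type" - this is TRUE because Wendy is a knight and Noah is a knight.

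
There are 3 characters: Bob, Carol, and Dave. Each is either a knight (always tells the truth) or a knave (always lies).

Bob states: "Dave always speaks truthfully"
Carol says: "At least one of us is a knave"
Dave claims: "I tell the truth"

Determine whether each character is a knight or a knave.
Bob is a knave.
Carol is a knight.
Dave is a knave.

Verification:
- Bob (knave) says "Dave always speaks truthfully" - this is FALSE (a lie) because Dave is a knave.
- Carol (knight) says "At least one of us is a knave" - this is TRUE because Bob and Dave are knaves.
- Dave (knave) says "I tell the truth" - this is FALSE (a lie) because Dave is a knave.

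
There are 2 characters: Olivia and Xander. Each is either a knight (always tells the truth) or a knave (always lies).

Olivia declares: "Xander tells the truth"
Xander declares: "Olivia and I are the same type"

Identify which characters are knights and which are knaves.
Olivia is a knight.
Xander is a knight.

Verification:
- Olivia (knight) says "Xander tells the truth" - this is TRUE because Xander is a knight.
- Xander (knight) says "Olivia and I are the same type" - this is TRUE because Xander is a knight and Olivia is a knight.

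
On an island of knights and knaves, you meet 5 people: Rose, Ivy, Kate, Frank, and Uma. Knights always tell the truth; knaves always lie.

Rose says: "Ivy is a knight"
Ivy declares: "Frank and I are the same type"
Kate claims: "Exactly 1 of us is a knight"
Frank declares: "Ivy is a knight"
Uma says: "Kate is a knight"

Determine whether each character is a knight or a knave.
Rose is a knight.
Ivy is a knight.
Kate is a knave.
Frank is a knight.
Uma is a knave.

Verification:
- Rose (knight) says "Ivy is a knight" - this is TRUE because Ivy is a knight.
- Ivy (knight) says "Frank and I are the same type" - this is TRUE because Ivy is a knight and Frank is a knight.
- Kate (knave) says "Exactly 1 of us is a knight" - this is FALSE (a lie) because there are 3 knights.
- Frank (knight) says "Ivy is a knight" - this is TRUE because Ivy is a knight.
- Uma (knave) says "Kate is a knight" - this is FALSE (a lie) because Kate is a knave.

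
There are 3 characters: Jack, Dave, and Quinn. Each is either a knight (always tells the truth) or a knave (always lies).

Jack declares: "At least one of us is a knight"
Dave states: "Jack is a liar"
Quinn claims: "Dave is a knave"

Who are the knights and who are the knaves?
Jack is a knight.
Dave is a knave.
Quinn is a knight.

Verification:
- Jack (knight) says "At least one of us is a knight" - this is TRUE because Jack and Quinn are knights.
- Dave (knave) says "Jack is a liar" - this is FALSE (a lie) because Jack is a knight.
- Quinn (knight) says "Dave is a knave" - this is TRUE because Dave is a knave.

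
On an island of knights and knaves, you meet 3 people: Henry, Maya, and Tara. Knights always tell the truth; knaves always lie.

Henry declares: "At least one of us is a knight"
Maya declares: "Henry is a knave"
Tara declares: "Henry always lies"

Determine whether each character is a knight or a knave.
Henry is a knight.
Maya is a knave.
Tara is a knave.

Verification:
- Henry (knight) says "At least one of us is a knight" - this is TRUE because Henry is a knight.
- Maya (knave) says "Henry is a knave" - this is FALSE (a lie) because Henry is a knight.
- Tara (knave) says "Henry always lies" - this is FALSE (a lie) because Henry is a knight.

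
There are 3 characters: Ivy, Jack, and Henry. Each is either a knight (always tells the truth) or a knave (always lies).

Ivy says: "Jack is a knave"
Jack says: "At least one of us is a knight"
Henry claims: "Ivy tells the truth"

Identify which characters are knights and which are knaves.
Ivy is a knave.
Jack is a knight.
Henry is a knave.

Verification:
- Ivy (knave) says "Jack is a knave" - this is FALSE (a lie) because Jack is a knight.
- Jack (knight) says "At least one of us is a knight" - this is TRUE because Jack is a knight.
- Henry (knave) says "Ivy tells the truth" - this is FALSE (a lie) because Ivy is a knave.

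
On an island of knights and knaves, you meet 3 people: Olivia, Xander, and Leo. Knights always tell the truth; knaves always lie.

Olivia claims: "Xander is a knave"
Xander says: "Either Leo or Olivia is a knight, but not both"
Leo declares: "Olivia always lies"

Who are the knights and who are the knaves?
Olivia is a knave.
Xander is a knight.
Leo is a knight.

Verification:
- Olivia (knave) says "Xander is a knave" - this is FALSE (a lie) because Xander is a knight.
- Xander (knight) says "Either Leo or Olivia is a knight, but not both" - this is TRUE because Leo is a knight and Olivia is a knave.
- Leo (knight) says "Olivia always lies" - this is TRUE because Olivia is a knave.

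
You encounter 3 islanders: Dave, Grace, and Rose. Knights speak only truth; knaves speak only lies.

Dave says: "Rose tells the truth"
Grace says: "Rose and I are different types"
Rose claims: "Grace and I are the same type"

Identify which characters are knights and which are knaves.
Dave is a knave.
Grace is a knight.
Rose is a knave.

Verification:
- Dave (knave) says "Rose tells the truth" - this is FALSE (a lie) because Rose is a knave.
- Grace (knight) says "Rose and I are different types" - this is TRUE because Grace is a knight and Rose is a knave.
- Rose (knave) says "Grace and I are the same type" - this is FALSE (a lie) because Rose is a knave and Grace is a knight.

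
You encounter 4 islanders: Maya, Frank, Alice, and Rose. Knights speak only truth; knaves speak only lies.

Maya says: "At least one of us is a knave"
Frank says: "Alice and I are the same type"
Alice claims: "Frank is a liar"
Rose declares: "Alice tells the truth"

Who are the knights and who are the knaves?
Maya is a knight.
Frank is a knave.
Alice is a knight.
Rose is a knight.

Verification:
- Maya (knight) says "At least one of us is a knave" - this is TRUE because Frank is a knave.
- Frank (knave) says "Alice and I are the same type" - this is FALSE (a lie) because Frank is a knave and Alice is a knight.
- Alice (knight) says "Frank is a liar" - this is TRUE because Frank is a knave.
- Rose (knight) says "Alice tells the truth" - this is TRUE because Alice is a knight.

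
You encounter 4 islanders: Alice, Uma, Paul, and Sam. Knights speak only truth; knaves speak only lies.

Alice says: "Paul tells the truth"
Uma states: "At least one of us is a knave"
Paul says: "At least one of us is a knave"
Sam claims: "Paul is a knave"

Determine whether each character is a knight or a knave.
Alice is a knight.
Uma is a knight.
Paul is a knight.
Sam is a knave.

Verification:
- Alice (knight) says "Paul tells the truth" - this is TRUE because Paul is a knight.
- Uma (knight) says "At least one of us is a knave" - this is TRUE because Sam is a knave.
- Paul (knight) says "At least one of us is a knave" - this is TRUE because Sam is a knave.
- Sam (knave) says "Paul is a knave" - this is FALSE (a lie) because Paul is a knight.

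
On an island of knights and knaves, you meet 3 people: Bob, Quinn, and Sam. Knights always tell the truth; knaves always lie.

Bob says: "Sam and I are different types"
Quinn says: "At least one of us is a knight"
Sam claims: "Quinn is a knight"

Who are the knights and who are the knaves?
Bob is a knave.
Quinn is a knave.
Sam is a knave.

Verification:
- Bob (knave) says "Sam and I are different types" - this is FALSE (a lie) because Bob is a knave and Sam is a knave.
- Quinn (knave) says "At least one of us is a knight" - this is FALSE (a lie) because no one is a knight.
- Sam (knave) says "Quinn is a knight" - this is FALSE (a lie) because Quinn is a knave.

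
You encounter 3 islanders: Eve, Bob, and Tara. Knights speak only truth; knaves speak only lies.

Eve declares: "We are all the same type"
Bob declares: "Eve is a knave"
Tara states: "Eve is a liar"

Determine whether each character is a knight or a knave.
Eve is a knave.
Bob is a knight.
Tara is a knight.

Verification:
- Eve (knave) says "We are all the same type" - this is FALSE (a lie) because Bob and Tara are knights and Eve is a knave.
- Bob (knight) says "Eve is a knave" - this is TRUE because Eve is a knave.
- Tara (knight) says "Eve is a liar" - this is TRUE because Eve is a knave.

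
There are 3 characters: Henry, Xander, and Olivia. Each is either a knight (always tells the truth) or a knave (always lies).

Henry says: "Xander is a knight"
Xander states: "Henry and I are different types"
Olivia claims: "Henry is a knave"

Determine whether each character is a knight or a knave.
Henry is a knave.
Xander is a knave.
Olivia is a knight.

Verification:
- Henry (knave) says "Xander is a knight" - this is FALSE (a lie) because Xander is a knave.
- Xander (knave) says "Henry and I are different types" - this is FALSE (a lie) because Xander is a knave and Henry is a knave.
- Olivia (knight) says "Henry is a knave" - this is TRUE because Henry is a knave.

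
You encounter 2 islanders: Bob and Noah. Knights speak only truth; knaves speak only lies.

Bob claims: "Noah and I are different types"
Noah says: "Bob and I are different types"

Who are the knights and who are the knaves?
Bob is a knave.
Noah is a knave.

Verification:
- Bob (knave) says "Noah and I are different types" - this is FALSE (a lie) because Bob is a knave and Noah is a knave.
- Noah (knave) says "Bob and I are different types" - this is FALSE (a lie) because Noah is a knave and Bob is a knave.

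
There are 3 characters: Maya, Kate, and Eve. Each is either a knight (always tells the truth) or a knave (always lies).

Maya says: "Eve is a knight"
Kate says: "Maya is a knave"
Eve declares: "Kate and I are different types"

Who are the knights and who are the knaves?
Maya is a knight.
Kate is a knave.
Eve is a knight.

Verification:
- Maya (knight) says "Eve is a knight" - this is TRUE because Eve is a knight.
- Kate (knave) says "Maya is a knave" - this is FALSE (a lie) because Maya is a knight.
- Eve (knight) says "Kate and I are different types" - this is TRUE because Eve is a knight and Kate is a knave.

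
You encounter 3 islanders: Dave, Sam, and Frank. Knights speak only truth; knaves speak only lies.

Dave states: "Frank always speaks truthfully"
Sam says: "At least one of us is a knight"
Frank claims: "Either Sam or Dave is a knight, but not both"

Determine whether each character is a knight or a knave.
Dave is a knave.
Sam is a knave.
Frank is a knave.

Verification:
- Dave (knave) says "Frank always speaks truthfully" - this is FALSE (a lie) because Frank is a knave.
- Sam (knave) says "At least one of us is a knight" - this is FALSE (a lie) because no one is a knight.
- Frank (knave) says "Either Sam or Dave is a knight, but not both" - this is FALSE (a lie) because Sam is a knave and Dave is a knave.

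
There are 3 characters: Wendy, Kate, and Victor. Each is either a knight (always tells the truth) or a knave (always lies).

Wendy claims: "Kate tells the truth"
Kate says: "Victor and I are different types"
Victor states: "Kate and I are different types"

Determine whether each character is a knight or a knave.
Wendy is a knave.
Kate is a knave.
Victor is a knave.

Verification:
- Wendy (knave) says "Kate tells the truth" - this is FALSE (a lie) because Kate is a knave.
- Kate (knave) says "Victor and I are different types" - this is FALSE (a lie) because Kate is a knave and Victor is a knave.
- Victor (knave) says "Kate and I are different types" - this is FALSE (a lie) because Victor is a knave and Kate is a knave.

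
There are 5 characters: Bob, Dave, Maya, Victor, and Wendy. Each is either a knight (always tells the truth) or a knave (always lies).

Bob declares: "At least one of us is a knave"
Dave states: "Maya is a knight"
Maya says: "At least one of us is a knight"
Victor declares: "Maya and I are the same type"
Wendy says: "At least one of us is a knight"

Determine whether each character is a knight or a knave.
Bob is a knight.
Dave is a knight.
Maya is a knight.
Victor is a knave.
Wendy is a knight.

Verification:
- Bob (knight) says "At least one of us is a knave" - this is TRUE because Victor is a knave.
- Dave (knight) says "Maya is a knight" - this is TRUE because Maya is a knight.
- Maya (knight) says "At least one of us is a knight" - this is TRUE because Bob, Dave, Maya, and Wendy are knights.
- Victor (knave) says "Maya and I are the same type" - this is FALSE (a lie) because Victor is a knave and Maya is a knight.
- Wendy (knight) says "At least one of us is a knight" - this is TRUE because Bob, Dave, Maya, and Wendy are knights.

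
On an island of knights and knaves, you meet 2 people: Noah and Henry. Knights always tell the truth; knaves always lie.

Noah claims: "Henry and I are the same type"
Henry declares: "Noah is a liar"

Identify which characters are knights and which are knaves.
Noah is a knave.
Henry is a knight.

Verification:
- Noah (knave) says "Henry and I are the same type" - this is FALSE (a lie) because Noah is a knave and Henry is a knight.
- Henry (knight) says "Noah is a liar" - this is TRUE because Noah is a knave.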